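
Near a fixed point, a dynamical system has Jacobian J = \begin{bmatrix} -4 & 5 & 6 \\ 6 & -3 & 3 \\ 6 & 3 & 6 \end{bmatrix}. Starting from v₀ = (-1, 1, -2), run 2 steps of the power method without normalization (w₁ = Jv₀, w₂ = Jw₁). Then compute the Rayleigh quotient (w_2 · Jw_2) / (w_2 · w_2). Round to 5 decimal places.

7.92440

w1 = Jv₀ = (-3, -15, -15)
w2 = Jw1 = (-153, -18, -153)
Jw2 = (-396, -1323, -1890)
w2·Jw2 = (-153)·(-396) + (-18)·(-1323) + (-153)·(-1890) = 373572; w2·w2 = (-153)·(-153) + (-18)·(-18) + (-153)·(-153) = 47142
λ ≈ 373572/47142 = 7.92440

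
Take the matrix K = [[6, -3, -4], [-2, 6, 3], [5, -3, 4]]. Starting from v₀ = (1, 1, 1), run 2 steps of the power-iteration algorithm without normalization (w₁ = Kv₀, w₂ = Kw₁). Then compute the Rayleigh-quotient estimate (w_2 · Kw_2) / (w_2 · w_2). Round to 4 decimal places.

w1 = Kv₀ = (6·1 + (-3)·1 + (-4)·1; (-2)·1 + 6·1 + 3·1; 5·1 + (-3)·1 + 4·1) = (-1, 7, 6)
w2 = Kw1 = (6·(-1) + (-3)·7 + (-4)·6; (-2)·(-1) + 6·7 + 3·6; 5·(-1) + (-3)·7 + 4·6) = (-51, 62, -2)
Kw2 = (-484, 468, -449)
w2·Kw2 = (-51)·(-484) + 62·468 + (-2)·(-449) = 54598; w2·w2 = (-51)·(-51) + 62·62 + (-2)·(-2) = 6449
λ ≈ 54598/6449 = 8.4661

8.4661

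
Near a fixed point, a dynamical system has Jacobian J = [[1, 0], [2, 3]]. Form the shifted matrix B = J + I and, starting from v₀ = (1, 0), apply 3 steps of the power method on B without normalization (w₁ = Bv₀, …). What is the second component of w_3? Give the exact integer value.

B = J + I has rows (2, 0); (2, 4)
w1 = Bv₀ = (2·1 + 0·0; 2·1 + 4·0) = (2, 2)
w2 = Bw1 = (2·2 + 0·2; 2·2 + 4·2) = (4, 12)
w3 = Bw2 = (8, 56)
Requested component of w3: 56

56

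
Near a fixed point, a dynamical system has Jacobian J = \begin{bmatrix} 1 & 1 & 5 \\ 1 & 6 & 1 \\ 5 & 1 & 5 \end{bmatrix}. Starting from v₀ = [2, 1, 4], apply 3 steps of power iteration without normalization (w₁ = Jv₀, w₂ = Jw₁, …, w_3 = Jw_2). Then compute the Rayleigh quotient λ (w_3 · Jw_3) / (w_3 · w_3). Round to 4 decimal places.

w1 = Jv₀ = (23, 12, 31)
w2 = Jw1 = (190, 126, 282)
w3 = Jw2 = (1726, 1228, 2486)
Jw3 = (15384, 11580, 22288)
w3·Jw3 = 1726·15384 + 1228·11580 + 2486·22288 = 96180992; w3·w3 = 1726·1726 + 1228·1228 + 2486·2486 = 10667256
λ ≈ 96180992/10667256 = 9.0165

λ ≈ 9.0165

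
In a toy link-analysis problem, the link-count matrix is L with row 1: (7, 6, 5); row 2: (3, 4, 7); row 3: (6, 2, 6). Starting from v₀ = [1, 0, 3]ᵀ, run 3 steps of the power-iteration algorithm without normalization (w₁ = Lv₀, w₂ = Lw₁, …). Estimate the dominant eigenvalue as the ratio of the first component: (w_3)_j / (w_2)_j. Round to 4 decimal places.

w1 = Lv₀ = (7·1 + 6·0 + 5·3; 3·1 + 4·0 + 7·3; 6·1 + 2·0 + 6·3) = (22, 24, 24)
w2 = Lw1 = (7·22 + 6·24 + 5·24; 3·22 + 4·24 + 7·24; 6·22 + 2·24 + 6·24) = (418, 330, 324)
w3 = Lw2 = (6526, 4842, 5112)
Ratio at component: 6526 / 418 = 15.6124

15.6124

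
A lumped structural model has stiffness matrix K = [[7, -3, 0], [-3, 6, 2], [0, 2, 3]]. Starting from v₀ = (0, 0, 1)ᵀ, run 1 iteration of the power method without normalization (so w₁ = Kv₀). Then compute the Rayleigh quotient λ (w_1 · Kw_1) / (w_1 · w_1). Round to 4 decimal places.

5.7692

w1 = Kv₀ = (0, 2, 3)
Kw1 = (-6, 18, 13)
w1·Kw1 = 0·(-6) + 2·18 + 3·13 = 75; w1·w1 = 0·0 + 2·2 + 3·3 = 13
λ ≈ 75/13 = 5.7692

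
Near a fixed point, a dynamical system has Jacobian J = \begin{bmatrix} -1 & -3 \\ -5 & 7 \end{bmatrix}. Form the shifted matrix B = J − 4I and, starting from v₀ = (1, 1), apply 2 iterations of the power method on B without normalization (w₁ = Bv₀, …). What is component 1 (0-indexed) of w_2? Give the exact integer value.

34

B = J − 4I has rows (-5, -3); (-5, 3)
w1 = Bv₀ = (-8, -2)
w2 = Bw1 = (46, 34)
Requested component of w2: 34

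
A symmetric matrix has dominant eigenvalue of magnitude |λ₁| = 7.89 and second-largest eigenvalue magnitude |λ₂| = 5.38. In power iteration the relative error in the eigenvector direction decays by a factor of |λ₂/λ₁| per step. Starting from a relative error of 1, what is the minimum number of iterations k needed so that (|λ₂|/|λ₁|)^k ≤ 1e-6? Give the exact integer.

|λ₂/λ₁| = 5.38/7.89 = 0.68188
Need k ≥ ln(1e-6) / ln(0.68188) = -13.8155 / -0.3829 ≈ 36.081
Smallest integer k satisfying the bound: 37

37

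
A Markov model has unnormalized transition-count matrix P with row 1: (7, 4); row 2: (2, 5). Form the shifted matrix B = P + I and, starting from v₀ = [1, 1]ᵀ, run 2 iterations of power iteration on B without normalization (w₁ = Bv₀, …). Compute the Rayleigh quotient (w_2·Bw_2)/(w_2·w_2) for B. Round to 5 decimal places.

B = P + I has rows (8, 4); (2, 6)
w1 = Bv₀ = (12, 8)
w2 = Bw1 = (128, 72)
Bw2 = (1312, 688)
w2·Bw2 = 217472; w2·w2 = 21568; μ ≈ 217472/21568 = 10.08309

μ ≈ 10.08309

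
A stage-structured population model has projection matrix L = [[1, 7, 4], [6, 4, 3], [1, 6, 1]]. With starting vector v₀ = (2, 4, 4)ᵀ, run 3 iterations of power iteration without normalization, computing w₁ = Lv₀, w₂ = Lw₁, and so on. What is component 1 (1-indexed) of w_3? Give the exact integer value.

5392

w1 = Lv₀ = (46, 40, 30)
w2 = Lw1 = (446, 526, 316)
w3 = Lw2 = (5392, 5728, 3918)
The requested component of w3 is 5392.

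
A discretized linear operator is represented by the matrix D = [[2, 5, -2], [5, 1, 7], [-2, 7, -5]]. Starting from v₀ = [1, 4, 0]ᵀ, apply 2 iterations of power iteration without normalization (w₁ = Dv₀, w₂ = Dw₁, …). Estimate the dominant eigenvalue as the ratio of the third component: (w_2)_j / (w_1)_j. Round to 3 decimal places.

w1 = Dv₀ = (2·1 + 5·4 + (-2)·0; 5·1 + 1·4 + 7·0; (-2)·1 + 7·4 + (-5)·0) = (22, 9, 26)
w2 = Dw1 = (2·22 + 5·9 + (-2)·26; 5·22 + 1·9 + 7·26; (-2)·22 + 7·9 + (-5)·26) = (37, 301, -111)
Ratio at component: -111 / 26 = -4.269

-4.269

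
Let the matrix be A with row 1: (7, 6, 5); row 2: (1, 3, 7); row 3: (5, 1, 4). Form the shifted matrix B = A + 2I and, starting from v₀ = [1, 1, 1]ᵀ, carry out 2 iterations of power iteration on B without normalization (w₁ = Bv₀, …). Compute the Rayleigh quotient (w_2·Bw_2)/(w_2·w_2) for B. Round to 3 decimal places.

15.087

B = A + 2I has rows (9, 6, 5); (1, 5, 7); (5, 1, 6)
w1 = Bv₀ = (9·1 + 6·1 + 5·1; 1·1 + 5·1 + 7·1; 5·1 + 1·1 + 6·1) = (20, 13, 12)
w2 = Bw1 = (9·20 + 6·13 + 5·12; 1·20 + 5·13 + 7·12; 5·20 + 1·13 + 6·12) = (318, 169, 185)
Bw2 = (4801, 2458, 2869)
w2·Bw2 = 2472885; w2·w2 = 163910; μ ≈ 2472885/163910 = 15.087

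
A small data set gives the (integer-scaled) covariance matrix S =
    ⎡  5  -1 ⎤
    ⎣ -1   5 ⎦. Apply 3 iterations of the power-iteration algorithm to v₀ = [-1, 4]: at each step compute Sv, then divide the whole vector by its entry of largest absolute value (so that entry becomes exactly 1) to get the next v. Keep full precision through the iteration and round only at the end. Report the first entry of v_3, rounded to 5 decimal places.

-0.69811

Sv0 = (-9.000000, 21.000000); divide by 21.000000 → v1 = (-0.428571, 1.000000)
Sv1 = (-3.142857, 5.428571); divide by 5.428571 → v2 = (-0.578947, 1.000000)
Sv2 = (-3.894737, 5.578947); divide by 5.578947 → v3 = (-0.698113, 1.000000)
Requested entry of v3: -444/636 = -0.69811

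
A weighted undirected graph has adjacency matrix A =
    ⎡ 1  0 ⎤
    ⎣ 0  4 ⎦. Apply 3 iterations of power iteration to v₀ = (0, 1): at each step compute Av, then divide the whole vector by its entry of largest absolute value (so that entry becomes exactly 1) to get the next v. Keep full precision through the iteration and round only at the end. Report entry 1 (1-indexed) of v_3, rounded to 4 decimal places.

0.0000

Av0 = (0.00000, 4.00000); divide by 4.00000 → v1 = (0.00000, 1.00000)
Av1 = (0.00000, 4.00000); divide by 4.00000 → v2 = (0.00000, 1.00000)
Av2 = (0.00000, 4.00000); divide by 4.00000 → v3 = (0.00000, 1.00000)
Requested entry of v3: 0/64 = 0.0000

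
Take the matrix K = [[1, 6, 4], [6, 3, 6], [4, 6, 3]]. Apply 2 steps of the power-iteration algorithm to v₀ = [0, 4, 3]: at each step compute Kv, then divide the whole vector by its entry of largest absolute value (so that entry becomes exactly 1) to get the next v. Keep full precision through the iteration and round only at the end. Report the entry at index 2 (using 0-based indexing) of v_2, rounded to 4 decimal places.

0.8393

Kv0 = (36.00000, 30.00000, 33.00000); divide by 36.00000 → v1 = (1.00000, 0.83333, 0.91667)
Kv1 = (9.66667, 14.00000, 11.75000); divide by 14.00000 → v2 = (0.69048, 1.00000, 0.83929)
Requested entry of v2: 423/504 = 0.8393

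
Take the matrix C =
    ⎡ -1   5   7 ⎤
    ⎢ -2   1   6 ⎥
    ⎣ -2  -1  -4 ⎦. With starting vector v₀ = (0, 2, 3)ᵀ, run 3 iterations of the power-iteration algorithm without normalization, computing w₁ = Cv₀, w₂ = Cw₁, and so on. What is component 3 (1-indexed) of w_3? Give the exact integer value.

288

w1 = Cv₀ = ((-1)·0 + 5·2 + 7·3; (-2)·0 + 1·2 + 6·3; (-2)·0 + (-1)·2 + (-4)·3) = (31, 20, -14)
w2 = Cw1 = ((-1)·31 + 5·20 + 7·(-14); (-2)·31 + 1·20 + 6·(-14); (-2)·31 + (-1)·20 + (-4)·(-14)) = (-29, -126, -26)
w3 = Cw2 = (-783, -224, 288)
The requested component of w3 is 288.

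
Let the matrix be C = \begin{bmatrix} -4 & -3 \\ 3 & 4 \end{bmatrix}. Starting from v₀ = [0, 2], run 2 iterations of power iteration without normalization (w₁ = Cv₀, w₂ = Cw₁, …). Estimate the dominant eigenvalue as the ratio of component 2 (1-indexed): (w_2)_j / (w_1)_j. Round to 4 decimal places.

1.7500

w1 = Cv₀ = ((-4)·0 + (-3)·2; 3·0 + 4·2) = (-6, 8)
w2 = Cw1 = ((-4)·(-6) + (-3)·8; 3·(-6) + 4·8) = (0, 14)
Ratio at component: 14 / 8 = 1.7500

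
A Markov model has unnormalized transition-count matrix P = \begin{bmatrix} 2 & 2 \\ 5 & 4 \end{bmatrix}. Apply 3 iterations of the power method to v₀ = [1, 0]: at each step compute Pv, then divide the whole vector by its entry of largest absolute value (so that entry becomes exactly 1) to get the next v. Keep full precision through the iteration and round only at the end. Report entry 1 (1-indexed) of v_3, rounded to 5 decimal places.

Pv0 = (2.000000, 5.000000); divide by 5.000000 → v1 = (0.400000, 1.000000)
Pv1 = (2.800000, 6.000000); divide by 6.000000 → v2 = (0.466667, 1.000000)
Pv2 = (2.933333, 6.333333); divide by 6.333333 → v3 = (0.463158, 1.000000)
Requested entry of v3: 88/190 = 0.46316

0.46316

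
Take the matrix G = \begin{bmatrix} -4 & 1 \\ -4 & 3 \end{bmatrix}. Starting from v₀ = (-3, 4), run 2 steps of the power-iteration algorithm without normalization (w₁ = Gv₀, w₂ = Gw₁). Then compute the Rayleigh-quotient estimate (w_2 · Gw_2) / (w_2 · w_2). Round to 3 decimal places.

λ ≈ -3.154

w1 = Gv₀ = (16, 24)
w2 = Gw1 = (-40, 8)
Gw2 = (168, 184)
w2·Gw2 = (-40)·168 + 8·184 = -5248; w2·w2 = (-40)·(-40) + 8·8 = 1664
λ ≈ -5248/1664 = -3.154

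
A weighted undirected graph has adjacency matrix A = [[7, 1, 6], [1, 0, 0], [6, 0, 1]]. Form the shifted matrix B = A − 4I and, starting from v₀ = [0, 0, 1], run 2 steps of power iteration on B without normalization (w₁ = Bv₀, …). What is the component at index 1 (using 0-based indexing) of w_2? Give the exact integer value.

B = A − 4I has rows (3, 1, 6); (1, -4, 0); (6, 0, -3)
w1 = Bv₀ = (6, 0, -3)
w2 = Bw1 = (0, 6, 45)
Requested component of w2: 6

6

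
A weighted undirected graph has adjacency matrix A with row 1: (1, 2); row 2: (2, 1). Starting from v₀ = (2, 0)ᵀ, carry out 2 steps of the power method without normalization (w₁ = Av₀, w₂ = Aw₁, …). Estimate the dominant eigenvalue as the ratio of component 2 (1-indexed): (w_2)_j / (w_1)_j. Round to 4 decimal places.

w1 = Av₀ = (2, 4)
w2 = Aw1 = (10, 8)
Ratio at component: 8 / 4 = 2.0000

2.0000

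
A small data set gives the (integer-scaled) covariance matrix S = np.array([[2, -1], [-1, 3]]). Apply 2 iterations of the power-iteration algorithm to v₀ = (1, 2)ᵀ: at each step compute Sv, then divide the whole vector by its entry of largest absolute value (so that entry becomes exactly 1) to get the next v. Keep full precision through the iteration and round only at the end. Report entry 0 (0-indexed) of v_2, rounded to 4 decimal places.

-0.3333

Sv0 = (0.00000, 5.00000); divide by 5.00000 → v1 = (0.00000, 1.00000)
Sv1 = (-1.00000, 3.00000); divide by 3.00000 → v2 = (-0.33333, 1.00000)
Requested entry of v2: -5/15 = -0.3333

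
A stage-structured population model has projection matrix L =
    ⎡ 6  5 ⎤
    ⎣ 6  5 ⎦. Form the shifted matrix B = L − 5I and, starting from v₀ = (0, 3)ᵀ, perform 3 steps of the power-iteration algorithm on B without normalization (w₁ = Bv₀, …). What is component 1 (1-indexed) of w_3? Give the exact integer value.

465

B = L − 5I has rows (1, 5); (6, 0)
w1 = Bv₀ = (1·0 + 5·3; 6·0 + 0·3) = (15, 0)
w2 = Bw1 = (1·15 + 5·0; 6·15 + 0·0) = (15, 90)
w3 = Bw2 = (465, 90)
Requested component of w3: 465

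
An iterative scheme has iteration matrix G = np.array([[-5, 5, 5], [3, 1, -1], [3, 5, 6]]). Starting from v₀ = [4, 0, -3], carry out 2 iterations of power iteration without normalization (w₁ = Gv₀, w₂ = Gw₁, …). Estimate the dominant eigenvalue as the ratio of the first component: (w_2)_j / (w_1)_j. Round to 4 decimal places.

-6.2857

w1 = Gv₀ = ((-5)·4 + 5·0 + 5·(-3); 3·4 + 1·0 + (-1)·(-3); 3·4 + 5·0 + 6·(-3)) = (-35, 15, -6)
w2 = Gw1 = ((-5)·(-35) + 5·15 + 5·(-6); 3·(-35) + 1·15 + (-1)·(-6); 3·(-35) + 5·15 + 6·(-6)) = (220, -84, -66)
Ratio at component: 220 / -35 = -6.2857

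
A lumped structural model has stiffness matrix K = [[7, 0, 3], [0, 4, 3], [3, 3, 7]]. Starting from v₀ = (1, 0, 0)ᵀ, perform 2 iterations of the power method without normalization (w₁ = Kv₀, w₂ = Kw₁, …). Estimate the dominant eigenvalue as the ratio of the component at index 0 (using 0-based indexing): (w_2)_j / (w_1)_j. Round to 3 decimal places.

w1 = Kv₀ = (7·1 + 0·0 + 3·0; 0·1 + 4·0 + 3·0; 3·1 + 3·0 + 7·0) = (7, 0, 3)
w2 = Kw1 = (7·7 + 0·0 + 3·3; 0·7 + 4·0 + 3·3; 3·7 + 3·0 + 7·3) = (58, 9, 42)
Ratio at component: 58 / 7 = 8.286

λ ≈ 8.286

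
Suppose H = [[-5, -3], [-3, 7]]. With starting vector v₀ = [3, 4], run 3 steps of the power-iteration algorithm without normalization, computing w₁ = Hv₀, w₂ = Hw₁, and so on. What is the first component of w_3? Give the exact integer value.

w1 = Hv₀ = (-27, 19)
w2 = Hw1 = (78, 214)
w3 = Hw2 = (-1032, 1264)
The requested component of w3 is -1032.

-1032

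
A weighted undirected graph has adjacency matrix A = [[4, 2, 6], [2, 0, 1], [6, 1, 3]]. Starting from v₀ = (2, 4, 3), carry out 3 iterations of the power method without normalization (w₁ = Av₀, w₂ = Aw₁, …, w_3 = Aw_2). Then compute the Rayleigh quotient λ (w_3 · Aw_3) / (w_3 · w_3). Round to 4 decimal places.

λ ≈ 9.9839

w1 = Av₀ = (4·2 + 2·4 + 6·3; 2·2 + 0·4 + 1·3; 6·2 + 1·4 + 3·3) = (34, 7, 25)
w2 = Aw1 = (4·34 + 2·7 + 6·25; 2·34 + 0·7 + 1·25; 6·34 + 1·7 + 3·25) = (300, 93, 286)
w3 = Aw2 = (3102, 886, 2751)
Aw3 = (30686, 8955, 27751)
w3·Aw3 = 3102·30686 + 886·8955 + 2751·27751 = 179465103; w3·w3 = 3102·3102 + 886·886 + 2751·2751 = 17975401
λ ≈ 179465103/17975401 = 9.9839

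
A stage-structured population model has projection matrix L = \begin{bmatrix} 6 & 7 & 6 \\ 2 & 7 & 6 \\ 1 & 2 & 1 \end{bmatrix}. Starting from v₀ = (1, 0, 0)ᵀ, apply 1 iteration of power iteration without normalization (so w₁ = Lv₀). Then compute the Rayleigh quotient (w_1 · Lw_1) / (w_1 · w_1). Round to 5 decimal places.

w1 = Lv₀ = (6, 2, 1)
Lw1 = (56, 32, 11)
w1·Lw1 = 6·56 + 2·32 + 1·11 = 411; w1·w1 = 6·6 + 2·2 + 1·1 = 41
λ ≈ 411/41 = 10.02439

λ ≈ 10.02439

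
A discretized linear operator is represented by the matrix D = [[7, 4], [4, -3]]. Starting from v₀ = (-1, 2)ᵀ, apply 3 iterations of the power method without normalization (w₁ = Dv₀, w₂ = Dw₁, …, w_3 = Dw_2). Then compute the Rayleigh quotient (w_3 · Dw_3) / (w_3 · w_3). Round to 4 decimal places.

w1 = Dv₀ = (7·(-1) + 4·2; 4·(-1) + (-3)·2) = (1, -10)
w2 = Dw1 = (7·1 + 4·(-10); 4·1 + (-3)·(-10)) = (-33, 34)
w3 = Dw2 = (-95, -234)
Dw3 = (-1601, 322)
w3·Dw3 = (-95)·(-1601) + (-234)·322 = 76747; w3·w3 = (-95)·(-95) + (-234)·(-234) = 63781
λ ≈ 76747/63781 = 1.2033

λ ≈ 1.2033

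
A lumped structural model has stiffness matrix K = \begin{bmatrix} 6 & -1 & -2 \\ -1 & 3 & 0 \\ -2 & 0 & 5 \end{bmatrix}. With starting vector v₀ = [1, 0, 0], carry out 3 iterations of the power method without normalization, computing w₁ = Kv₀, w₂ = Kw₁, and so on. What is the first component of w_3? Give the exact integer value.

299

w1 = Kv₀ = (6, -1, -2)
w2 = Kw1 = (41, -9, -22)
w3 = Kw2 = (299, -68, -192)
The requested component of w3 is 299.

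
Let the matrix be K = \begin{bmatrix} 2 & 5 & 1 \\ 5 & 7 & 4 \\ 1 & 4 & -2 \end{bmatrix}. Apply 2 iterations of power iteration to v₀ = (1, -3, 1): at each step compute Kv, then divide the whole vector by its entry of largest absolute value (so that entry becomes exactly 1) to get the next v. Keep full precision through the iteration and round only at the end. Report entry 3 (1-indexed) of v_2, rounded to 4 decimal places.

Kv0 = (-12.00000, -12.00000, -13.00000); divide by -13.00000 → v1 = (0.92308, 0.92308, 1.00000)
Kv1 = (7.46154, 15.07692, 2.61538); divide by 15.07692 → v2 = (0.49490, 1.00000, 0.17347)
Requested entry of v2: -34/-196 = 0.1735

0.1735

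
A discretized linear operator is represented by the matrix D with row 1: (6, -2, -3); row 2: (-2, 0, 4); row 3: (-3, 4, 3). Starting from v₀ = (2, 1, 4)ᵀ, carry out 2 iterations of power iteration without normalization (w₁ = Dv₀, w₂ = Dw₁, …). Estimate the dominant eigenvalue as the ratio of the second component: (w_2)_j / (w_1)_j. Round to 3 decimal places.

w1 = Dv₀ = (-2, 12, 10)
w2 = Dw1 = (-66, 44, 84)
Ratio at component: 44 / 12 = 3.667

3.667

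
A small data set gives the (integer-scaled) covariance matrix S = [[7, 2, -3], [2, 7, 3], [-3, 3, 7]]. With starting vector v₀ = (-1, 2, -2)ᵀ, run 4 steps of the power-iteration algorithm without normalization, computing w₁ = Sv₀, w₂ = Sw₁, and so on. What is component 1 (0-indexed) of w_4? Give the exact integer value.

w1 = Sv₀ = (7·(-1) + 2·2 + (-3)·(-2); 2·(-1) + 7·2 + 3·(-2); (-3)·(-1) + 3·2 + 7·(-2)) = (3, 6, -5)
w2 = Sw1 = (7·3 + 2·6 + (-3)·(-5); 2·3 + 7·6 + 3·(-5); (-3)·3 + 3·6 + 7·(-5)) = (48, 33, -26)
w3 = Sw2 = (480, 249, -227)
w4 = Sw3 = (4539, 2022, -2282)
The requested component of w4 is 2022.

2022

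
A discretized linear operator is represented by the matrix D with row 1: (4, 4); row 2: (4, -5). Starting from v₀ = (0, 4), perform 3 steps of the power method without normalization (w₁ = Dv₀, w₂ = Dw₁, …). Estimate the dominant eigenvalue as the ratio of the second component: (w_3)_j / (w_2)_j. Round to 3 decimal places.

w1 = Dv₀ = (4·0 + 4·4; 4·0 + (-5)·4) = (16, -20)
w2 = Dw1 = (4·16 + 4·(-20); 4·16 + (-5)·(-20)) = (-16, 164)
w3 = Dw2 = (592, -884)
Ratio at component: -884 / 164 = -5.390

λ ≈ -5.390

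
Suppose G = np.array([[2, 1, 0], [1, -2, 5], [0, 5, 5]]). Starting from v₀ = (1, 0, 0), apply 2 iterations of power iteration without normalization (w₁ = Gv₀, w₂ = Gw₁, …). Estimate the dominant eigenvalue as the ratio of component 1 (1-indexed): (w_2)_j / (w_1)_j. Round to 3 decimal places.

w1 = Gv₀ = (2, 1, 0)
w2 = Gw1 = (5, 0, 5)
Ratio at component: 5 / 2 = 2.500

λ ≈ 2.500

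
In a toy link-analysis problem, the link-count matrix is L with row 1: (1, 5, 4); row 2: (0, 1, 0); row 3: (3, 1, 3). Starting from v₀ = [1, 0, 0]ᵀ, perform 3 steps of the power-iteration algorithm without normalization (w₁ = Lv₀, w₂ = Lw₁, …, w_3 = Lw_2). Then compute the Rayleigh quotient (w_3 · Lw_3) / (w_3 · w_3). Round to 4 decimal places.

w1 = Lv₀ = (1, 0, 3)
w2 = Lw1 = (13, 0, 12)
w3 = Lw2 = (61, 0, 75)
Lw3 = (361, 0, 408)
w3·Lw3 = 61·361 + 0·0 + 75·408 = 52621; w3·w3 = 61·61 + 0·0 + 75·75 = 9346
λ ≈ 52621/9346 = 5.6303

λ ≈ 5.6303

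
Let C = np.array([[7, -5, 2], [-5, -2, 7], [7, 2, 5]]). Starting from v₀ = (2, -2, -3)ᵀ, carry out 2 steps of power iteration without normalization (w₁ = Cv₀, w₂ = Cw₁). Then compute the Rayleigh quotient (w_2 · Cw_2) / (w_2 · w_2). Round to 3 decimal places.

λ ≈ 9.912

w1 = Cv₀ = (7·2 + (-5)·(-2) + 2·(-3); (-5)·2 + (-2)·(-2) + 7·(-3); 7·2 + 2·(-2) + 5·(-3)) = (18, -27, -5)
w2 = Cw1 = (7·18 + (-5)·(-27) + 2·(-5); (-5)·18 + (-2)·(-27) + 7·(-5); 7·18 + 2·(-27) + 5·(-5)) = (251, -71, 47)
Cw2 = (2206, -784, 1850)
w2·Cw2 = 251·2206 + (-71)·(-784) + 47·1850 = 696320; w2·w2 = 251·251 + (-71)·(-71) + 47·47 = 70251
λ ≈ 696320/70251 = 9.912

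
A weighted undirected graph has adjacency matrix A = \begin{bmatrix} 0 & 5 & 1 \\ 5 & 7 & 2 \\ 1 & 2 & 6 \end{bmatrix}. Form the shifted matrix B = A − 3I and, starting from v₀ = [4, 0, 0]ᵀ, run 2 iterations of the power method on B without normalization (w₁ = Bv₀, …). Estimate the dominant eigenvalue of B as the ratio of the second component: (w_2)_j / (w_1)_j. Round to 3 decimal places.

μ ≈ 1.400

B = A − 3I has rows (-3, 5, 1); (5, 4, 2); (1, 2, 3)
w1 = Bv₀ = ((-3)·4 + 5·0 + 1·0; 5·4 + 4·0 + 2·0; 1·4 + 2·0 + 3·0) = (-12, 20, 4)
w2 = Bw1 = ((-3)·(-12) + 5·20 + 1·4; 5·(-12) + 4·20 + 2·4; 1·(-12) + 2·20 + 3·4) = (140, 28, 40)
Ratio: 28/20 = 1.400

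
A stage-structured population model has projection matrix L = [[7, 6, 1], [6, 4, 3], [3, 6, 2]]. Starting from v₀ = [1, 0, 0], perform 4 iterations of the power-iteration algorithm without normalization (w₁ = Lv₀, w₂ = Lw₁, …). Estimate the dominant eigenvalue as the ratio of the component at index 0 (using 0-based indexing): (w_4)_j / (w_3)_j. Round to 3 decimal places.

w1 = Lv₀ = (7, 6, 3)
w2 = Lw1 = (88, 75, 63)
w3 = Lw2 = (1129, 1017, 840)
w4 = Lw3 = (14845, 13362, 11169)
Ratio at component: 14845 / 1129 = 13.149

13.149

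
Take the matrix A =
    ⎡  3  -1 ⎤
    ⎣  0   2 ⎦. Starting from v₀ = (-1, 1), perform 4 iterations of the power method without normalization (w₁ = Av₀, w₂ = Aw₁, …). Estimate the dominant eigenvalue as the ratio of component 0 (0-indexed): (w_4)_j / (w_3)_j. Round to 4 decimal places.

λ ≈ 3.1739

w1 = Av₀ = (3·(-1) + (-1)·1; 0·(-1) + 2·1) = (-4, 2)
w2 = Aw1 = (3·(-4) + (-1)·2; 0·(-4) + 2·2) = (-14, 4)
w3 = Aw2 = (-46, 8)
w4 = Aw3 = (-146, 16)
Ratio at component: -146 / -46 = 3.1739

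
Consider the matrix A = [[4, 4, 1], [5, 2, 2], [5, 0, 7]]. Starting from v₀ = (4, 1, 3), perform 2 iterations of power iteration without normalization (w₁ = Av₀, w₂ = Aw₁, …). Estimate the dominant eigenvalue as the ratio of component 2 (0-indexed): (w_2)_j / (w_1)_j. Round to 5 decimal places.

λ ≈ 9.80488

w1 = Av₀ = (4·4 + 4·1 + 1·3; 5·4 + 2·1 + 2·3; 5·4 + 0·1 + 7·3) = (23, 28, 41)
w2 = Aw1 = (4·23 + 4·28 + 1·41; 5·23 + 2·28 + 2·41; 5·23 + 0·28 + 7·41) = (245, 253, 402)
Ratio at component: 402 / 41 = 9.80488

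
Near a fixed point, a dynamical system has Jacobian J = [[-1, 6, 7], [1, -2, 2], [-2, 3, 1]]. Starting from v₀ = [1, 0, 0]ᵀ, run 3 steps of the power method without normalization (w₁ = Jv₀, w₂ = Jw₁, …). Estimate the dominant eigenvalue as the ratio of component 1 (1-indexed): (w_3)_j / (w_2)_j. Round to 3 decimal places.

w1 = Jv₀ = ((-1)·1 + 6·0 + 7·0; 1·1 + (-2)·0 + 2·0; (-2)·1 + 3·0 + 1·0) = (-1, 1, -2)
w2 = Jw1 = ((-1)·(-1) + 6·1 + 7·(-2); 1·(-1) + (-2)·1 + 2·(-2); (-2)·(-1) + 3·1 + 1·(-2)) = (-7, -7, 3)
w3 = Jw2 = (-14, 13, -4)
Ratio at component: -14 / -7 = 2.000

2.000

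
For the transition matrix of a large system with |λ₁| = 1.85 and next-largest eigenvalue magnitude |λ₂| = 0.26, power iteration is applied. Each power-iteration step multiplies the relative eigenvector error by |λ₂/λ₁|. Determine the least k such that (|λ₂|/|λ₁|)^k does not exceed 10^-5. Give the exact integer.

|λ₂/λ₁| = 0.26/1.85 = 0.14054
Need k ≥ ln(10^-5) / ln(0.14054) = -11.5129 / -1.9623 ≈ 5.867
Smallest integer k satisfying the bound: 6

6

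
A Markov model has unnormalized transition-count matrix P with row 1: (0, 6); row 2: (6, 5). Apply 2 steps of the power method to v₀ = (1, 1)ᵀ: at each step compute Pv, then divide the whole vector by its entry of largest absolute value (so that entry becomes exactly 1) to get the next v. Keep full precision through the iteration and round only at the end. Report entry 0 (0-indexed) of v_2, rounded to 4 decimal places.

0.7253

Pv0 = (6.00000, 11.00000); divide by 11.00000 → v1 = (0.54545, 1.00000)
Pv1 = (6.00000, 8.27273); divide by 8.27273 → v2 = (0.72527, 1.00000)
Requested entry of v2: 66/91 = 0.7253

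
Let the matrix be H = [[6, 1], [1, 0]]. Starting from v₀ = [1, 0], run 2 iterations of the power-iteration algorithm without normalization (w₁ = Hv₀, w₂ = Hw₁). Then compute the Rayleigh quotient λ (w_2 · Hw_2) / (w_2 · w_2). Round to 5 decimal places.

6.16228

w1 = Hv₀ = (6, 1)
w2 = Hw1 = (37, 6)
Hw2 = (228, 37)
w2·Hw2 = 37·228 + 6·37 = 8658; w2·w2 = 37·37 + 6·6 = 1405
λ ≈ 8658/1405 = 6.16228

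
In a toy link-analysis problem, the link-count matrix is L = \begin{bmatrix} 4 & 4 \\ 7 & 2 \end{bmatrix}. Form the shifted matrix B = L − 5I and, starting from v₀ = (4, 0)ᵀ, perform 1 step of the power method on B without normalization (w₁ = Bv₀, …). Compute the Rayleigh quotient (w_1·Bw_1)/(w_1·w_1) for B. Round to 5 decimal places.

B = L − 5I has rows (-1, 4); (7, -3)
w1 = Bv₀ = (-4, 28)
Bw1 = (116, -112)
w1·Bw1 = -3600; w1·w1 = 800; μ ≈ -3600/800 = -4.50000

μ ≈ -4.50000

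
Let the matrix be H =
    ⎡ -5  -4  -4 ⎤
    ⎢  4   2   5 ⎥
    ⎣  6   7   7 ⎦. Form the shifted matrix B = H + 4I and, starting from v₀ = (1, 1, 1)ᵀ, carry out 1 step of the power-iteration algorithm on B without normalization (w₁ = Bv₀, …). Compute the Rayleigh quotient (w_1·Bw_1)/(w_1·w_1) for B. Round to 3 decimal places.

B = H + 4I has rows (-1, -4, -4); (4, 6, 5); (6, 7, 11)
w1 = Bv₀ = ((-1)·1 + (-4)·1 + (-4)·1; 4·1 + 6·1 + 5·1; 6·1 + 7·1 + 11·1) = (-9, 15, 24)
Bw1 = (-147, 174, 315)
w1·Bw1 = 11493; w1·w1 = 882; μ ≈ 11493/882 = 13.031

μ ≈ 13.031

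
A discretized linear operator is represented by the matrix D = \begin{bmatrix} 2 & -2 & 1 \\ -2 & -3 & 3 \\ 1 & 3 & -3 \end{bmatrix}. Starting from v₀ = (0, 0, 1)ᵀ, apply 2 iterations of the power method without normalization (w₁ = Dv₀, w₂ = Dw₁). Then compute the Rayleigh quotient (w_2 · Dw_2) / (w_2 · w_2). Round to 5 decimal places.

w1 = Dv₀ = (2·0 + (-2)·0 + 1·1; (-2)·0 + (-3)·0 + 3·1; 1·0 + 3·0 + (-3)·1) = (1, 3, -3)
w2 = Dw1 = (2·1 + (-2)·3 + 1·(-3); (-2)·1 + (-3)·3 + 3·(-3); 1·1 + 3·3 + (-3)·(-3)) = (-7, -20, 19)
Dw2 = (45, 131, -124)
w2·Dw2 = (-7)·45 + (-20)·131 + 19·(-124) = -5291; w2·w2 = (-7)·(-7) + (-20)·(-20) + 19·19 = 810
λ ≈ -5291/810 = -6.53210

-6.53210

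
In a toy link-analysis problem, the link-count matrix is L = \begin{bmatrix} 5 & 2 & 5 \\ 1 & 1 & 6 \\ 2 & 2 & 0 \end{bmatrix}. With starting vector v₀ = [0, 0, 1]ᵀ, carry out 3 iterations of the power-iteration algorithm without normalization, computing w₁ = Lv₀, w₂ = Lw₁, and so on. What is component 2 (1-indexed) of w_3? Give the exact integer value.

180

w1 = Lv₀ = (5, 6, 0)
w2 = Lw1 = (37, 11, 22)
w3 = Lw2 = (317, 180, 96)
The requested component of w3 is 180.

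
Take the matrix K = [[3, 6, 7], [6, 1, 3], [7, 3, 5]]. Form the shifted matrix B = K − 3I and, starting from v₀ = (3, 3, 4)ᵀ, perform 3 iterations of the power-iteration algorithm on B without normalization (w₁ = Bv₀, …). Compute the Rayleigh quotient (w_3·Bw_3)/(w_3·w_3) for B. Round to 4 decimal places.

B = K − 3I has rows (0, 6, 7); (6, -2, 3); (7, 3, 2)
w1 = Bv₀ = (46, 24, 38)
w2 = Bw1 = (410, 342, 470)
w3 = Bw2 = (5342, 3186, 4836)
Bw3 = (52968, 40188, 56624)
w3·Bw3 = 684827688; w3·w3 = 62074456; μ ≈ 684827688/62074456 = 11.0324

11.0324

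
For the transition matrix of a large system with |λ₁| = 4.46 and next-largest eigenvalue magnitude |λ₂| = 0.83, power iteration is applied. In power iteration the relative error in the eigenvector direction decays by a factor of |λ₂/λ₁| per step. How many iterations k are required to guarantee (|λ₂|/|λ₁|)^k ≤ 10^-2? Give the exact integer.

3

|λ₂/λ₁| = 0.83/4.46 = 0.18610
Need k ≥ ln(10^-2) / ln(0.18610) = -4.6052 / -1.6815 ≈ 2.739
Smallest integer k satisfying the bound: 3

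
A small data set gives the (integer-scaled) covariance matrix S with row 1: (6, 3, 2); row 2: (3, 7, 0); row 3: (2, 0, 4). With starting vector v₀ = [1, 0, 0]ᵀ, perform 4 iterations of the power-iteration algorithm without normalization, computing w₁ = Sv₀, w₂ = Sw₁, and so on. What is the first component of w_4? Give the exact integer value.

4322

w1 = Sv₀ = (6·1 + 3·0 + 2·0; 3·1 + 7·0 + 0·0; 2·1 + 0·0 + 4·0) = (6, 3, 2)
w2 = Sw1 = (6·6 + 3·3 + 2·2; 3·6 + 7·3 + 0·2; 2·6 + 0·3 + 4·2) = (49, 39, 20)
w3 = Sw2 = (451, 420, 178)
w4 = Sw3 = (4322, 4293, 1614)
The requested component of w4 is 4322.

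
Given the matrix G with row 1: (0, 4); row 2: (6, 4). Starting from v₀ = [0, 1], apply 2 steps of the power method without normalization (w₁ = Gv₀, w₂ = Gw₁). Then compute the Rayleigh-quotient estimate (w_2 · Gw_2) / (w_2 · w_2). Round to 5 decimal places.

6.89655

w1 = Gv₀ = (4, 4)
w2 = Gw1 = (16, 40)
Gw2 = (160, 256)
w2·Gw2 = 16·160 + 40·256 = 12800; w2·w2 = 16·16 + 40·40 = 1856
λ ≈ 12800/1856 = 6.89655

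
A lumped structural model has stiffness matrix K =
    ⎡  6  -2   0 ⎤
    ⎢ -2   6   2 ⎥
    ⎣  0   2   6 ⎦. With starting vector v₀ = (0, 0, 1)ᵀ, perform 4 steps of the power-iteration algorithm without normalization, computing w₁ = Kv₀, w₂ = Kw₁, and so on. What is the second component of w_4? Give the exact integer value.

2112

w1 = Kv₀ = (0, 2, 6)
w2 = Kw1 = (-4, 24, 40)
w3 = Kw2 = (-72, 232, 288)
w4 = Kw3 = (-896, 2112, 2192)
The requested component of w4 is 2112.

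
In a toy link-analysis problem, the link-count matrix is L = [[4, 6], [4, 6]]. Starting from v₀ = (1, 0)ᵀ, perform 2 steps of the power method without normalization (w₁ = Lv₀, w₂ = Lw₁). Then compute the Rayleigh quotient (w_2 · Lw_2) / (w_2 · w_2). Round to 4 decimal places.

10.0000

w1 = Lv₀ = (4·1 + 6·0; 4·1 + 6·0) = (4, 4)
w2 = Lw1 = (4·4 + 6·4; 4·4 + 6·4) = (40, 40)
Lw2 = (400, 400)
w2·Lw2 = 40·400 + 40·400 = 32000; w2·w2 = 40·40 + 40·40 = 3200
λ ≈ 32000/3200 = 10.0000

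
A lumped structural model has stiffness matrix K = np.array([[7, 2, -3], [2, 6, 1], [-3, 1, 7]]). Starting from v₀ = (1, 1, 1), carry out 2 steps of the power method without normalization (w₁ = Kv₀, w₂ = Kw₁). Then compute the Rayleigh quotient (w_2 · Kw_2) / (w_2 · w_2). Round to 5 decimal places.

7.56975

w1 = Kv₀ = (6, 9, 5)
w2 = Kw1 = (45, 71, 26)
Kw2 = (379, 542, 118)
w2·Kw2 = 45·379 + 71·542 + 26·118 = 58605; w2·w2 = 45·45 + 71·71 + 26·26 = 7742
λ ≈ 58605/7742 = 7.56975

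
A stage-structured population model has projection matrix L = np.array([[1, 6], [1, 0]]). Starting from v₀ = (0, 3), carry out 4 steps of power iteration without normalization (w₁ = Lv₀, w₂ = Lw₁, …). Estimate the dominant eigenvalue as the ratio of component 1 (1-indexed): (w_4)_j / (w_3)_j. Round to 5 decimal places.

1.85714

w1 = Lv₀ = (18, 0)
w2 = Lw1 = (18, 18)
w3 = Lw2 = (126, 18)
w4 = Lw3 = (234, 126)
Ratio at component: 234 / 126 = 1.85714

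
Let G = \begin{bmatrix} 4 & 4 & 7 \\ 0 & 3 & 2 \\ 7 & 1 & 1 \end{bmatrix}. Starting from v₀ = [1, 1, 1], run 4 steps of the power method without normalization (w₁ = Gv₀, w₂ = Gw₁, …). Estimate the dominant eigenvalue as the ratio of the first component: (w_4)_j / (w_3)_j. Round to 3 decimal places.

λ ≈ 10.128

w1 = Gv₀ = (15, 5, 9)
w2 = Gw1 = (143, 33, 119)
w3 = Gw2 = (1537, 337, 1153)
w4 = Gw3 = (15567, 3317, 12249)
Ratio at component: 15567 / 1537 = 10.128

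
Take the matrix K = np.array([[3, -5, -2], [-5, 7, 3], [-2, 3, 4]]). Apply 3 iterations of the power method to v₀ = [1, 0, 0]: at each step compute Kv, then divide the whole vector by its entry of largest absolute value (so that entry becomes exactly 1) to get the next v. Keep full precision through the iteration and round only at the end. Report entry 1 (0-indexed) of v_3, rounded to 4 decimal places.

Kv0 = (3.00000, -5.00000, -2.00000); divide by -5.00000 → v1 = (-0.60000, 1.00000, 0.40000)
Kv1 = (-7.60000, 11.20000, 5.80000); divide by 11.20000 → v2 = (-0.67857, 1.00000, 0.51786)
Kv2 = (-8.07143, 11.94643, 6.42857); divide by 11.94643 → v3 = (-0.67564, 1.00000, 0.53812)
Requested entry of v3: -669/-669 = 1.0000

1.0000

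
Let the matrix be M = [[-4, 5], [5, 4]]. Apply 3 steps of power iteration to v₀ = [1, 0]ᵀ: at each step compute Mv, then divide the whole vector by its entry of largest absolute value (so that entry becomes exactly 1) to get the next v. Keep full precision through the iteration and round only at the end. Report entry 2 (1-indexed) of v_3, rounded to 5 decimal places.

Mv0 = (-4.000000, 5.000000); divide by 5.000000 → v1 = (-0.800000, 1.000000)
Mv1 = (8.200000, 0.000000); divide by 8.200000 → v2 = (1.000000, 0.000000)
Mv2 = (-4.000000, 5.000000); divide by 5.000000 → v3 = (-0.800000, 1.000000)
Requested entry of v3: 205/205 = 1.00000

1.00000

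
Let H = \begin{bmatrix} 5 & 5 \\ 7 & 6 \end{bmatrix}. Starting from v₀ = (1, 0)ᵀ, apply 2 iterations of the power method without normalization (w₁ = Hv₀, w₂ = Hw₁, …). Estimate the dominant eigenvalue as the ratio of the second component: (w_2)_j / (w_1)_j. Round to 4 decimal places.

λ ≈ 11.0000

w1 = Hv₀ = (5·1 + 5·0; 7·1 + 6·0) = (5, 7)
w2 = Hw1 = (5·5 + 5·7; 7·5 + 6·7) = (60, 77)
Ratio at component: 77 / 7 = 11.0000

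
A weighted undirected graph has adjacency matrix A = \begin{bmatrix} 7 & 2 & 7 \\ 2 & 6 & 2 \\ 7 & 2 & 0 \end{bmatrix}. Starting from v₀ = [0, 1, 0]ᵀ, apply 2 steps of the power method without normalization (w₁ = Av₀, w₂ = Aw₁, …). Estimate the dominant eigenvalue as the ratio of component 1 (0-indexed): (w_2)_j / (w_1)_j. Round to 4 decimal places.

7.3333

w1 = Av₀ = (7·0 + 2·1 + 7·0; 2·0 + 6·1 + 2·0; 7·0 + 2·1 + 0·0) = (2, 6, 2)
w2 = Aw1 = (7·2 + 2·6 + 7·2; 2·2 + 6·6 + 2·2; 7·2 + 2·6 + 0·2) = (40, 44, 26)
Ratio at component: 44 / 6 = 7.3333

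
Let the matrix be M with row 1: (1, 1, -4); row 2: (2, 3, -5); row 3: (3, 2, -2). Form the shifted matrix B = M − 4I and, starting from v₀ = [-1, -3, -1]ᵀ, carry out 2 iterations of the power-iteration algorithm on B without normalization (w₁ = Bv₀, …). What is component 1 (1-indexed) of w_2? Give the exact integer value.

6

B = M − 4I has rows (-3, 1, -4); (2, -1, -5); (3, 2, -6)
w1 = Bv₀ = (4, 6, -3)
w2 = Bw1 = (6, 17, 42)
Requested component of w2: 6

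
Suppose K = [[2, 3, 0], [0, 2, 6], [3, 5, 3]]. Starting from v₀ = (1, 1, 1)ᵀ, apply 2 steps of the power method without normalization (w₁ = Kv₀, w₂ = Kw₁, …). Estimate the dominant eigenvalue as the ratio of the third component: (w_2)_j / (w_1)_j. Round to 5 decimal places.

w1 = Kv₀ = (2·1 + 3·1 + 0·1; 0·1 + 2·1 + 6·1; 3·1 + 5·1 + 3·1) = (5, 8, 11)
w2 = Kw1 = (2·5 + 3·8 + 0·11; 0·5 + 2·8 + 6·11; 3·5 + 5·8 + 3·11) = (34, 82, 88)
Ratio at component: 88 / 11 = 8.00000

8.00000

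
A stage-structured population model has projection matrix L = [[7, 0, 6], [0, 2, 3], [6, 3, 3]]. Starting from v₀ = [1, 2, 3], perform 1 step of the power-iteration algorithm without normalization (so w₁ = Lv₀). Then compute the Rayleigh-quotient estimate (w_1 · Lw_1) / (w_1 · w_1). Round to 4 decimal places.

w1 = Lv₀ = (7·1 + 0·2 + 6·3; 0·1 + 2·2 + 3·3; 6·1 + 3·2 + 3·3) = (25, 13, 21)
Lw1 = (301, 89, 252)
w1·Lw1 = 25·301 + 13·89 + 21·252 = 13974; w1·w1 = 25·25 + 13·13 + 21·21 = 1235
λ ≈ 13974/1235 = 11.3150

λ ≈ 11.3150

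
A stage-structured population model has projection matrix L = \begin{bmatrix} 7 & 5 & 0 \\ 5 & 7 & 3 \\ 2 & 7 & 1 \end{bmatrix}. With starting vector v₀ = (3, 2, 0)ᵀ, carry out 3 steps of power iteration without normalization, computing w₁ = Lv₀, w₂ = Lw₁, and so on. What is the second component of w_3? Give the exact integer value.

w1 = Lv₀ = (7·3 + 5·2 + 0·0; 5·3 + 7·2 + 3·0; 2·3 + 7·2 + 1·0) = (31, 29, 20)
w2 = Lw1 = (7·31 + 5·29 + 0·20; 5·31 + 7·29 + 3·20; 2·31 + 7·29 + 1·20) = (362, 418, 285)
w3 = Lw2 = (4624, 5591, 3935)
The requested component of w3 is 5591.

5591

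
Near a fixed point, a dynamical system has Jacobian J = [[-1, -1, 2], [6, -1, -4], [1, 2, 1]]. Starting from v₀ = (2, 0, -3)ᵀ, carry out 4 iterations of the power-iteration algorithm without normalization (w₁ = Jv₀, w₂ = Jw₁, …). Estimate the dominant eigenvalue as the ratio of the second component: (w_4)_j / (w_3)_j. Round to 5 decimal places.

-8.36735

w1 = Jv₀ = (-8, 24, -1)
w2 = Jw1 = (-18, -68, 39)
w3 = Jw2 = (164, -196, -115)
w4 = Jw3 = (-198, 1640, -343)
Ratio at component: 1640 / -196 = -8.36735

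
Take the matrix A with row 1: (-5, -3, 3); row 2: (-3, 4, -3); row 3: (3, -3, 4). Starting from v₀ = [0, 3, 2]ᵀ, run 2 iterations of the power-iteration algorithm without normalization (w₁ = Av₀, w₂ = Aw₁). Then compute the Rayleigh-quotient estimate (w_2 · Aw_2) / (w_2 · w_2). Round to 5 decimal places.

w1 = Av₀ = ((-5)·0 + (-3)·3 + 3·2; (-3)·0 + 4·3 + (-3)·2; 3·0 + (-3)·3 + 4·2) = (-3, 6, -1)
w2 = Aw1 = ((-5)·(-3) + (-3)·6 + 3·(-1); (-3)·(-3) + 4·6 + (-3)·(-1); 3·(-3) + (-3)·6 + 4·(-1)) = (-6, 36, -31)
Aw2 = (-171, 255, -250)
w2·Aw2 = (-6)·(-171) + 36·255 + (-31)·(-250) = 17956; w2·w2 = (-6)·(-6) + 36·36 + (-31)·(-31) = 2293
λ ≈ 17956/2293 = 7.83079

λ ≈ 7.83079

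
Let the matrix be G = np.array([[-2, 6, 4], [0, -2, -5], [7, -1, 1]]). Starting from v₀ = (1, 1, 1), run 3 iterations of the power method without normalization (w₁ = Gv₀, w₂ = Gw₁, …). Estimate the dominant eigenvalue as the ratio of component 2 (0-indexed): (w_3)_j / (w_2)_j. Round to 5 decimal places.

-1.70000

w1 = Gv₀ = (8, -7, 7)
w2 = Gw1 = (-30, -21, 70)
w3 = Gw2 = (214, -308, -119)
Ratio at component: -119 / 70 = -1.70000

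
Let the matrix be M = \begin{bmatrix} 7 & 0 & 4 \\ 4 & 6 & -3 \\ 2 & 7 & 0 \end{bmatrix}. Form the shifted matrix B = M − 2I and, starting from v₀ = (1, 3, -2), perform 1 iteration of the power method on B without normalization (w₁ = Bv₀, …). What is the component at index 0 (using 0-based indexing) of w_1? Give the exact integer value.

B = M − 2I has rows (5, 0, 4); (4, 4, -3); (2, 7, -2)
w1 = Bv₀ = (5·1 + 0·3 + 4·(-2); 4·1 + 4·3 + (-3)·(-2); 2·1 + 7·3 + (-2)·(-2)) = (-3, 22, 27)
Requested component of w1: -3

-3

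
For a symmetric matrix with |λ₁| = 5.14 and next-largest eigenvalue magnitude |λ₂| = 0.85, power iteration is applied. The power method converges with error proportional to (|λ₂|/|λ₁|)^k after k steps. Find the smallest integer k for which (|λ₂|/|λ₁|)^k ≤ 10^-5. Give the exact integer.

|λ₂/λ₁| = 0.85/5.14 = 0.16537
Need k ≥ ln(10^-5) / ln(0.16537) = -11.5129 / -1.7996 ≈ 6.398
Smallest integer k satisfying the bound: 7

7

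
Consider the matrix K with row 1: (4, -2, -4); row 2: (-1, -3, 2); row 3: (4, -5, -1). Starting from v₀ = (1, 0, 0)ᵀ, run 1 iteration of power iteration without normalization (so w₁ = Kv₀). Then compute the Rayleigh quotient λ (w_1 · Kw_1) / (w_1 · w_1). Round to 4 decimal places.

w1 = Kv₀ = (4, -1, 4)
Kw1 = (2, 7, 17)
w1·Kw1 = 4·2 + (-1)·7 + 4·17 = 69; w1·w1 = 4·4 + (-1)·(-1) + 4·4 = 33
λ ≈ 69/33 = 2.0909

2.0909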